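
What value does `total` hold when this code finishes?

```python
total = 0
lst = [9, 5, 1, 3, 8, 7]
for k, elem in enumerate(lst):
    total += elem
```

Let's trace through this code step by step.

Initialize: total = 0
Initialize: lst = [9, 5, 1, 3, 8, 7]
Entering loop: for k, elem in enumerate(lst):

After execution: total = 33
33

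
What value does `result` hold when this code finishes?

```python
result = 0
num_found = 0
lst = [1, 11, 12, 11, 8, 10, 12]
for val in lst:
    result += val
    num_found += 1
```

Let's trace through this code step by step.

Initialize: result = 0
Initialize: num_found = 0
Initialize: lst = [1, 11, 12, 11, 8, 10, 12]
Entering loop: for val in lst:

After execution: result = 65
65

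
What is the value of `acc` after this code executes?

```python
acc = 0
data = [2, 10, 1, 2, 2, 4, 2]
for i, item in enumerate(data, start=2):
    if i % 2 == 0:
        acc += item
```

Let's trace through this code step by step.

Initialize: acc = 0
Initialize: data = [2, 10, 1, 2, 2, 4, 2]
Entering loop: for i, item in enumerate(data, start=2):

After execution: acc = 7
7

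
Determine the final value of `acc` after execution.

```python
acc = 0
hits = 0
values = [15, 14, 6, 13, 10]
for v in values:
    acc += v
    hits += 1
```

Let's trace through this code step by step.

Initialize: acc = 0
Initialize: hits = 0
Initialize: values = [15, 14, 6, 13, 10]
Entering loop: for v in values:

After execution: acc = 58
58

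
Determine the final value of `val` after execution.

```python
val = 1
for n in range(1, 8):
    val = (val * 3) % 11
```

Let's trace through this code step by step.

Initialize: val = 1
Entering loop: for n in range(1, 8):

After execution: val = 9
9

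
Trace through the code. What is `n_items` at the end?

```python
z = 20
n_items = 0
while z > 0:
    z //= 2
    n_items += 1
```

Let's trace through this code step by step.

Initialize: z = 20
Initialize: n_items = 0
Entering loop: while z > 0:

After execution: n_items = 5
5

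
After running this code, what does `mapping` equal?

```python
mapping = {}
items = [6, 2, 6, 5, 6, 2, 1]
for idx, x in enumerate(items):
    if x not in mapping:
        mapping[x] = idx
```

Let's trace through this code step by step.

Initialize: mapping = {}
Initialize: items = [6, 2, 6, 5, 6, 2, 1]
Entering loop: for idx, x in enumerate(items):

After execution: mapping = {6: 0, 2: 1, 5: 3, 1: 6}
{6: 0, 2: 1, 5: 3, 1: 6}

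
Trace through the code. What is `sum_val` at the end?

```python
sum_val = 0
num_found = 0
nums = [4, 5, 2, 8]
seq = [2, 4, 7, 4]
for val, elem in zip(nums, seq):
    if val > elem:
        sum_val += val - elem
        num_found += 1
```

Let's trace through this code step by step.

Initialize: sum_val = 0
Initialize: num_found = 0
Initialize: nums = [4, 5, 2, 8]
Initialize: seq = [2, 4, 7, 4]
Entering loop: for val, elem in zip(nums, seq):

After execution: sum_val = 7
7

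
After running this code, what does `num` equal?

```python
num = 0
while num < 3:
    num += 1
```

Let's trace through this code step by step.

Initialize: num = 0
Entering loop: while num < 3:

After execution: num = 3
3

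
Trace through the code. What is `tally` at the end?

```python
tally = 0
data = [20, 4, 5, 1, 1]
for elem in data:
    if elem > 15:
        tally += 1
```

Let's trace through this code step by step.

Initialize: tally = 0
Initialize: data = [20, 4, 5, 1, 1]
Entering loop: for elem in data:

After execution: tally = 1
1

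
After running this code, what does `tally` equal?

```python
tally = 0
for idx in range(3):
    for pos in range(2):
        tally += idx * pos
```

Let's trace through this code step by step.

Initialize: tally = 0
Entering loop: for idx in range(3):

After execution: tally = 3
3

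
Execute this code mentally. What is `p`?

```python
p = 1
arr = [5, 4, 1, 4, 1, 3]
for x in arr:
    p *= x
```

Let's trace through this code step by step.

Initialize: p = 1
Initialize: arr = [5, 4, 1, 4, 1, 3]
Entering loop: for x in arr:

After execution: p = 240
240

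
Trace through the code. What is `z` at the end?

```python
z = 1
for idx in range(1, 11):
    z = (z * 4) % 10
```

Let's trace through this code step by step.

Initialize: z = 1
Entering loop: for idx in range(1, 11):

After execution: z = 6
6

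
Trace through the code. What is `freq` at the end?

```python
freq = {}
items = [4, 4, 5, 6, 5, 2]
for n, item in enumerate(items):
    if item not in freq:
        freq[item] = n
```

Let's trace through this code step by step.

Initialize: freq = {}
Initialize: items = [4, 4, 5, 6, 5, 2]
Entering loop: for n, item in enumerate(items):

After execution: freq = {4: 0, 5: 2, 6: 3, 2: 5}
{4: 0, 5: 2, 6: 3, 2: 5}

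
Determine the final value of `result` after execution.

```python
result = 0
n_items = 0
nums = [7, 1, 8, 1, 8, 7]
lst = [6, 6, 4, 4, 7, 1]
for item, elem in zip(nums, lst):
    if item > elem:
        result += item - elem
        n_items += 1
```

Let's trace through this code step by step.

Initialize: result = 0
Initialize: n_items = 0
Initialize: nums = [7, 1, 8, 1, 8, 7]
Initialize: lst = [6, 6, 4, 4, 7, 1]
Entering loop: for item, elem in zip(nums, lst):

After execution: result = 12
12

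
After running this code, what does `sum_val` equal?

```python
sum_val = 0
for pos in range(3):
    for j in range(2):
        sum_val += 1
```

Let's trace through this code step by step.

Initialize: sum_val = 0
Entering loop: for pos in range(3):

After execution: sum_val = 6
6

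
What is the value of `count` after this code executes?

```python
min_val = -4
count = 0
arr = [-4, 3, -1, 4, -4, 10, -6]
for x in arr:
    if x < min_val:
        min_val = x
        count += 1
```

Let's trace through this code step by step.

Initialize: min_val = -4
Initialize: count = 0
Initialize: arr = [-4, 3, -1, 4, -4, 10, -6]
Entering loop: for x in arr:

After execution: count = 1
1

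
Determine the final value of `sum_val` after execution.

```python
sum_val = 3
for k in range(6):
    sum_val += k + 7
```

Let's trace through this code step by step.

Initialize: sum_val = 3
Entering loop: for k in range(6):

After execution: sum_val = 60
60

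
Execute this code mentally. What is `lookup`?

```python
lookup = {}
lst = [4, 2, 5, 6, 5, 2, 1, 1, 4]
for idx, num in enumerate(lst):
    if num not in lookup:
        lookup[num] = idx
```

Let's trace through this code step by step.

Initialize: lookup = {}
Initialize: lst = [4, 2, 5, 6, 5, 2, 1, 1, 4]
Entering loop: for idx, num in enumerate(lst):

After execution: lookup = {4: 0, 2: 1, 5: 2, 6: 3, 1: 6}
{4: 0, 2: 1, 5: 2, 6: 3, 1: 6}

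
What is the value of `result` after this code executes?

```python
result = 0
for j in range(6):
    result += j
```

Let's trace through this code step by step.

Initialize: result = 0
Entering loop: for j in range(6):

After execution: result = 15
15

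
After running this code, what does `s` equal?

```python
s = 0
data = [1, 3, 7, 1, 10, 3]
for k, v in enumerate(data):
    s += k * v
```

Let's trace through this code step by step.

Initialize: s = 0
Initialize: data = [1, 3, 7, 1, 10, 3]
Entering loop: for k, v in enumerate(data):

After execution: s = 75
75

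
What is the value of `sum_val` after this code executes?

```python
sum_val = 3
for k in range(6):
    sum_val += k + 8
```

Let's trace through this code step by step.

Initialize: sum_val = 3
Entering loop: for k in range(6):

After execution: sum_val = 66
66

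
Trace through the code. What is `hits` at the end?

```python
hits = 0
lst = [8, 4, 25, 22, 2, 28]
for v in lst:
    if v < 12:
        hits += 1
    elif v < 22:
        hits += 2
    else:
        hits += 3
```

Let's trace through this code step by step.

Initialize: hits = 0
Initialize: lst = [8, 4, 25, 22, 2, 28]
Entering loop: for v in lst:

After execution: hits = 12
12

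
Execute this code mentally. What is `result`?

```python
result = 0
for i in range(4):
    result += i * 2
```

Let's trace through this code step by step.

Initialize: result = 0
Entering loop: for i in range(4):

After execution: result = 12
12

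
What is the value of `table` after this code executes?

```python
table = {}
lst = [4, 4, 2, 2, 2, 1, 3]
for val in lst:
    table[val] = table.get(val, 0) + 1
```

Let's trace through this code step by step.

Initialize: table = {}
Initialize: lst = [4, 4, 2, 2, 2, 1, 3]
Entering loop: for val in lst:

After execution: table = {4: 2, 2: 3, 1: 1, 3: 1}
{4: 2, 2: 3, 1: 1, 3: 1}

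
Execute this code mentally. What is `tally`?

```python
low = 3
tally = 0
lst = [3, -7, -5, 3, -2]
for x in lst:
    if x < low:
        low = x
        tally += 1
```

Let's trace through this code step by step.

Initialize: low = 3
Initialize: tally = 0
Initialize: lst = [3, -7, -5, 3, -2]
Entering loop: for x in lst:

After execution: tally = 1
1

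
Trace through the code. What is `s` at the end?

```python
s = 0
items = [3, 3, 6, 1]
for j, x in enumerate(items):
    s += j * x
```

Let's trace through this code step by step.

Initialize: s = 0
Initialize: items = [3, 3, 6, 1]
Entering loop: for j, x in enumerate(items):

After execution: s = 18
18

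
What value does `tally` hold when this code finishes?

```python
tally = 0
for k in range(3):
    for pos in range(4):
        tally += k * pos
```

Let's trace through this code step by step.

Initialize: tally = 0
Entering loop: for k in range(3):

After execution: tally = 18
18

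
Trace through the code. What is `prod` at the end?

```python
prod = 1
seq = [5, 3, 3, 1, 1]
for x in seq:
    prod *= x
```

Let's trace through this code step by step.

Initialize: prod = 1
Initialize: seq = [5, 3, 3, 1, 1]
Entering loop: for x in seq:

After execution: prod = 45
45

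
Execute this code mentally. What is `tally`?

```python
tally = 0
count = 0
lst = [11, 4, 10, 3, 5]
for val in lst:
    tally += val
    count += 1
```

Let's trace through this code step by step.

Initialize: tally = 0
Initialize: count = 0
Initialize: lst = [11, 4, 10, 3, 5]
Entering loop: for val in lst:

After execution: tally = 33
33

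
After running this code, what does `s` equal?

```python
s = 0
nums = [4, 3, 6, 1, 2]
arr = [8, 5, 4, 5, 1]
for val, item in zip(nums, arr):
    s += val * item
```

Let's trace through this code step by step.

Initialize: s = 0
Initialize: nums = [4, 3, 6, 1, 2]
Initialize: arr = [8, 5, 4, 5, 1]
Entering loop: for val, item in zip(nums, arr):

After execution: s = 78
78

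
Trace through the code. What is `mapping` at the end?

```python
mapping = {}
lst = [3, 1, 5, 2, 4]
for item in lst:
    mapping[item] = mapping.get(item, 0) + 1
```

Let's trace through this code step by step.

Initialize: mapping = {}
Initialize: lst = [3, 1, 5, 2, 4]
Entering loop: for item in lst:

After execution: mapping = {3: 1, 1: 1, 5: 1, 2: 1, 4: 1}
{3: 1, 1: 1, 5: 1, 2: 1, 4: 1}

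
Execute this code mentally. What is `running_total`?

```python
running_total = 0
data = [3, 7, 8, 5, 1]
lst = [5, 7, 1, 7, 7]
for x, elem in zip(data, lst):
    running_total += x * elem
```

Let's trace through this code step by step.

Initialize: running_total = 0
Initialize: data = [3, 7, 8, 5, 1]
Initialize: lst = [5, 7, 1, 7, 7]
Entering loop: for x, elem in zip(data, lst):

After execution: running_total = 114
114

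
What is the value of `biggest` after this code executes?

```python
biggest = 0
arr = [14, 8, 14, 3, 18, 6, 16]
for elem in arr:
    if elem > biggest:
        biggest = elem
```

Let's trace through this code step by step.

Initialize: biggest = 0
Initialize: arr = [14, 8, 14, 3, 18, 6, 16]
Entering loop: for elem in arr:

After execution: biggest = 18
18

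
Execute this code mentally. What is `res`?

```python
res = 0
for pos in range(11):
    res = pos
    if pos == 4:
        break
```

Let's trace through this code step by step.

Initialize: res = 0
Entering loop: for pos in range(11):

After execution: res = 4
4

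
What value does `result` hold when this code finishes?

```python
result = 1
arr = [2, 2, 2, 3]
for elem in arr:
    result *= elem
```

Let's trace through this code step by step.

Initialize: result = 1
Initialize: arr = [2, 2, 2, 3]
Entering loop: for elem in arr:

After execution: result = 24
24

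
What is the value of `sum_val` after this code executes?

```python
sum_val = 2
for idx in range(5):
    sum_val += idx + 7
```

Let's trace through this code step by step.

Initialize: sum_val = 2
Entering loop: for idx in range(5):

After execution: sum_val = 47
47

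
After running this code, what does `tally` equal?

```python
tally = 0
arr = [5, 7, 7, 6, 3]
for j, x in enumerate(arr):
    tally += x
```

Let's trace through this code step by step.

Initialize: tally = 0
Initialize: arr = [5, 7, 7, 6, 3]
Entering loop: for j, x in enumerate(arr):

After execution: tally = 28
28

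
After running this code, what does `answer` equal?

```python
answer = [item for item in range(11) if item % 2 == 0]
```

Let's trace through this code step by step.

Initialize: answer = [item for item in range(11) if item % 2 == 0]

After execution: answer = [0, 2, 4, 6, 8, 10]
[0, 2, 4, 6, 8, 10]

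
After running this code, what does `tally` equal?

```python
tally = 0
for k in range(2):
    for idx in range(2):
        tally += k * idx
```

Let's trace through this code step by step.

Initialize: tally = 0
Entering loop: for k in range(2):

After execution: tally = 1
1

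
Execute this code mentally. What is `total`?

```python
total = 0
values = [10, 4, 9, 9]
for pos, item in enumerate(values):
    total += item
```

Let's trace through this code step by step.

Initialize: total = 0
Initialize: values = [10, 4, 9, 9]
Entering loop: for pos, item in enumerate(values):

After execution: total = 32
32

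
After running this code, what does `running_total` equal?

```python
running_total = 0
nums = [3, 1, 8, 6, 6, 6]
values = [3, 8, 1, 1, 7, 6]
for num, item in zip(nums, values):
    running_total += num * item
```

Let's trace through this code step by step.

Initialize: running_total = 0
Initialize: nums = [3, 1, 8, 6, 6, 6]
Initialize: values = [3, 8, 1, 1, 7, 6]
Entering loop: for num, item in zip(nums, values):

After execution: running_total = 109
109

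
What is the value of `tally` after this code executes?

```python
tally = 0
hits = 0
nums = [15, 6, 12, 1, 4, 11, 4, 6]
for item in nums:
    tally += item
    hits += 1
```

Let's trace through this code step by step.

Initialize: tally = 0
Initialize: hits = 0
Initialize: nums = [15, 6, 12, 1, 4, 11, 4, 6]
Entering loop: for item in nums:

After execution: tally = 59
59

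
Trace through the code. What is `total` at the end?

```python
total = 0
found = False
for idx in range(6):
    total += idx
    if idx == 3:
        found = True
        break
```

Let's trace through this code step by step.

Initialize: total = 0
Initialize: found = False
Entering loop: for idx in range(6):

After execution: total = 6
6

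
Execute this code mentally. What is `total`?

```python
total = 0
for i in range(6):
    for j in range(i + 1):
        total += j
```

Let's trace through this code step by step.

Initialize: total = 0
Entering loop: for i in range(6):

After execution: total = 35
35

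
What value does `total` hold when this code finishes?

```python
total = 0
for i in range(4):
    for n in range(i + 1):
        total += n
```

Let's trace through this code step by step.

Initialize: total = 0
Entering loop: for i in range(4):

After execution: total = 10
10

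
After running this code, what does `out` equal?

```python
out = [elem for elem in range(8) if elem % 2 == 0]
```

Let's trace through this code step by step.

Initialize: out = [elem for elem in range(8) if elem % 2 == 0]

After execution: out = [0, 2, 4, 6]
[0, 2, 4, 6]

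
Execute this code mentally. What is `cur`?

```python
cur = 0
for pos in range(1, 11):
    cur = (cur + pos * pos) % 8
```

Let's trace through this code step by step.

Initialize: cur = 0
Entering loop: for pos in range(1, 11):

After execution: cur = 1
1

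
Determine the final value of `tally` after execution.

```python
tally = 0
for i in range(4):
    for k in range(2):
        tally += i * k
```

Let's trace through this code step by step.

Initialize: tally = 0
Entering loop: for i in range(4):

After execution: tally = 6
6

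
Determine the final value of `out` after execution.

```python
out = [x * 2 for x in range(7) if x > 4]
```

Let's trace through this code step by step.

Initialize: out = [x * 2 for x in range(7) if x > 4]

After execution: out = [10, 12]
[10, 12]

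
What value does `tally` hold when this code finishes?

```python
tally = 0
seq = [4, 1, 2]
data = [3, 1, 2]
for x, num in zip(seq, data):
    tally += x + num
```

Let's trace through this code step by step.

Initialize: tally = 0
Initialize: seq = [4, 1, 2]
Initialize: data = [3, 1, 2]
Entering loop: for x, num in zip(seq, data):

After execution: tally = 13
13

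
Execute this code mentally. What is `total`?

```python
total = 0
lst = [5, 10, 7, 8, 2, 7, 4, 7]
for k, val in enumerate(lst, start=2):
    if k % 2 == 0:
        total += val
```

Let's trace through this code step by step.

Initialize: total = 0
Initialize: lst = [5, 10, 7, 8, 2, 7, 4, 7]
Entering loop: for k, val in enumerate(lst, start=2):

After execution: total = 18
18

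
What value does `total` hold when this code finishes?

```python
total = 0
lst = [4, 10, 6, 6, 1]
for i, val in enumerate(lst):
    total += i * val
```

Let's trace through this code step by step.

Initialize: total = 0
Initialize: lst = [4, 10, 6, 6, 1]
Entering loop: for i, val in enumerate(lst):

After execution: total = 44
44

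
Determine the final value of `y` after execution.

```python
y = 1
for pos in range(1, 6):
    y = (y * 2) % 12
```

Let's trace through this code step by step.

Initialize: y = 1
Entering loop: for pos in range(1, 6):

After execution: y = 8
8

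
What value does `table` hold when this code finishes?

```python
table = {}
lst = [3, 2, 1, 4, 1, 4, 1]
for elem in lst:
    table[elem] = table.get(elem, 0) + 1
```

Let's trace through this code step by step.

Initialize: table = {}
Initialize: lst = [3, 2, 1, 4, 1, 4, 1]
Entering loop: for elem in lst:

After execution: table = {3: 1, 2: 1, 1: 3, 4: 2}
{3: 1, 2: 1, 1: 3, 4: 2}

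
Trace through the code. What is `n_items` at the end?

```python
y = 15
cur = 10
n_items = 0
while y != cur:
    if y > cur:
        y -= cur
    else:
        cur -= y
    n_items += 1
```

Let's trace through this code step by step.

Initialize: y = 15
Initialize: cur = 10
Initialize: n_items = 0
Entering loop: while y != cur:

After execution: n_items = 2
2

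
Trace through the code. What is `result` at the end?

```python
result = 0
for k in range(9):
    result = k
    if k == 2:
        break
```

Let's trace through this code step by step.

Initialize: result = 0
Entering loop: for k in range(9):

After execution: result = 2
2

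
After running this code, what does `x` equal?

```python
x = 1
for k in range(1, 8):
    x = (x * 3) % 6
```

Let's trace through this code step by step.

Initialize: x = 1
Entering loop: for k in range(1, 8):

After execution: x = 3
3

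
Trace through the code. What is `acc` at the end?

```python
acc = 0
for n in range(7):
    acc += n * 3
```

Let's trace through this code step by step.

Initialize: acc = 0
Entering loop: for n in range(7):

After execution: acc = 63
63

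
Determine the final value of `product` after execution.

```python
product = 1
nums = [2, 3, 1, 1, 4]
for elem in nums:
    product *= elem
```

Let's trace through this code step by step.

Initialize: product = 1
Initialize: nums = [2, 3, 1, 1, 4]
Entering loop: for elem in nums:

After execution: product = 24
24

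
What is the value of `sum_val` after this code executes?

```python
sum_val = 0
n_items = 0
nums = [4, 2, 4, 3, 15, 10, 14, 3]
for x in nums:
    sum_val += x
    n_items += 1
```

Let's trace through this code step by step.

Initialize: sum_val = 0
Initialize: n_items = 0
Initialize: nums = [4, 2, 4, 3, 15, 10, 14, 3]
Entering loop: for x in nums:

After execution: sum_val = 55
55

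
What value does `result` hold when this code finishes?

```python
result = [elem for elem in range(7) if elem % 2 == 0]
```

Let's trace through this code step by step.

Initialize: result = [elem for elem in range(7) if elem % 2 == 0]

After execution: result = [0, 2, 4, 6]
[0, 2, 4, 6]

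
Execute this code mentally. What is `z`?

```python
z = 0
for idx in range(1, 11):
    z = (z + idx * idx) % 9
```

Let's trace through this code step by step.

Initialize: z = 0
Entering loop: for idx in range(1, 11):

After execution: z = 7
7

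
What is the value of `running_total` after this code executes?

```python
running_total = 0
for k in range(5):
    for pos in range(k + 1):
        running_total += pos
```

Let's trace through this code step by step.

Initialize: running_total = 0
Entering loop: for k in range(5):

After execution: running_total = 20
20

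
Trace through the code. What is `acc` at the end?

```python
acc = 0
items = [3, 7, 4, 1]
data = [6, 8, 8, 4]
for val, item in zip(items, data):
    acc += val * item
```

Let's trace through this code step by step.

Initialize: acc = 0
Initialize: items = [3, 7, 4, 1]
Initialize: data = [6, 8, 8, 4]
Entering loop: for val, item in zip(items, data):

After execution: acc = 110
110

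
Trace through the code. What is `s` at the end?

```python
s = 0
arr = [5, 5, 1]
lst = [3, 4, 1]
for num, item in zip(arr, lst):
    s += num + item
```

Let's trace through this code step by step.

Initialize: s = 0
Initialize: arr = [5, 5, 1]
Initialize: lst = [3, 4, 1]
Entering loop: for num, item in zip(arr, lst):

After execution: s = 19
19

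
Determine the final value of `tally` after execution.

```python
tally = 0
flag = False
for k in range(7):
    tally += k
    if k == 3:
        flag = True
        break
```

Let's trace through this code step by step.

Initialize: tally = 0
Initialize: flag = False
Entering loop: for k in range(7):

After execution: tally = 6
6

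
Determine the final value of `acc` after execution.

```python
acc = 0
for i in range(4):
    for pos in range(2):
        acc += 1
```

Let's trace through this code step by step.

Initialize: acc = 0
Entering loop: for i in range(4):

After execution: acc = 8
8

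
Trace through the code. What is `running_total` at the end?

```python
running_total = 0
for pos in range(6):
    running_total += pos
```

Let's trace through this code step by step.

Initialize: running_total = 0
Entering loop: for pos in range(6):

After execution: running_total = 15
15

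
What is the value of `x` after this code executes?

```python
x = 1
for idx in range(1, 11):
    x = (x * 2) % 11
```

Let's trace through this code step by step.

Initialize: x = 1
Entering loop: for idx in range(1, 11):

After execution: x = 1
1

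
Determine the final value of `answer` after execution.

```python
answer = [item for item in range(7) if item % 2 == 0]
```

Let's trace through this code step by step.

Initialize: answer = [item for item in range(7) if item % 2 == 0]

After execution: answer = [0, 2, 4, 6]
[0, 2, 4, 6]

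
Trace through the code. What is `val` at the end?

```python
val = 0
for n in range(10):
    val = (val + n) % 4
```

Let's trace through this code step by step.

Initialize: val = 0
Entering loop: for n in range(10):

After execution: val = 1
1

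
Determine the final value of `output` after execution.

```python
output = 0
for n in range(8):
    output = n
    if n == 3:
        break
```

Let's trace through this code step by step.

Initialize: output = 0
Entering loop: for n in range(8):

After execution: output = 3
3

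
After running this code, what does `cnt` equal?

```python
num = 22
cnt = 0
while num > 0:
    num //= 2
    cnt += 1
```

Let's trace through this code step by step.

Initialize: num = 22
Initialize: cnt = 0
Entering loop: while num > 0:

After execution: cnt = 5
5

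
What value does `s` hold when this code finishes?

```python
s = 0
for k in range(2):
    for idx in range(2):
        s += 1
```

Let's trace through this code step by step.

Initialize: s = 0
Entering loop: for k in range(2):

After execution: s = 4
4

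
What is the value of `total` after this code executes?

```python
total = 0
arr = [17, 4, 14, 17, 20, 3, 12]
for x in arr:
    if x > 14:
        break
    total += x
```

Let's trace through this code step by step.

Initialize: total = 0
Initialize: arr = [17, 4, 14, 17, 20, 3, 12]
Entering loop: for x in arr:

After execution: total = 0
0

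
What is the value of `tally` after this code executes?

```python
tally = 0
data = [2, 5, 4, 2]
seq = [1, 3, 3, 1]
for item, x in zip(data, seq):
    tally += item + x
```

Let's trace through this code step by step.

Initialize: tally = 0
Initialize: data = [2, 5, 4, 2]
Initialize: seq = [1, 3, 3, 1]
Entering loop: for item, x in zip(data, seq):

After execution: tally = 21
21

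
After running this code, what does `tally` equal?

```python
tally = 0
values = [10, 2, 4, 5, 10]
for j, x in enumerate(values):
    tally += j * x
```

Let's trace through this code step by step.

Initialize: tally = 0
Initialize: values = [10, 2, 4, 5, 10]
Entering loop: for j, x in enumerate(values):

After execution: tally = 65
65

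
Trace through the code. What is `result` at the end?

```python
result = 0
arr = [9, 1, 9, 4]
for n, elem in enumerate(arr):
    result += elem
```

Let's trace through this code step by step.

Initialize: result = 0
Initialize: arr = [9, 1, 9, 4]
Entering loop: for n, elem in enumerate(arr):

After execution: result = 23
23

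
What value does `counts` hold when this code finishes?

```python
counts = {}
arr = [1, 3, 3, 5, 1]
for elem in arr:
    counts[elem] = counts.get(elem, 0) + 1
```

Let's trace through this code step by step.

Initialize: counts = {}
Initialize: arr = [1, 3, 3, 5, 1]
Entering loop: for elem in arr:

After execution: counts = {1: 2, 3: 2, 5: 1}
{1: 2, 3: 2, 5: 1}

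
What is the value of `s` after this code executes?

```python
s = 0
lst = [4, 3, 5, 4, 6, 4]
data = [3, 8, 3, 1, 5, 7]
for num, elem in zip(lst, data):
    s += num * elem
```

Let's trace through this code step by step.

Initialize: s = 0
Initialize: lst = [4, 3, 5, 4, 6, 4]
Initialize: data = [3, 8, 3, 1, 5, 7]
Entering loop: for num, elem in zip(lst, data):

After execution: s = 113
113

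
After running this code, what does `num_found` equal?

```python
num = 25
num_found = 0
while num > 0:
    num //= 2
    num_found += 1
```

Let's trace through this code step by step.

Initialize: num = 25
Initialize: num_found = 0
Entering loop: while num > 0:

After execution: num_found = 5
5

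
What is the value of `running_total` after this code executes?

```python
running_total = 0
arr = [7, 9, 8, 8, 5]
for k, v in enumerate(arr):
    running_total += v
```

Let's trace through this code step by step.

Initialize: running_total = 0
Initialize: arr = [7, 9, 8, 8, 5]
Entering loop: for k, v in enumerate(arr):

After execution: running_total = 37
37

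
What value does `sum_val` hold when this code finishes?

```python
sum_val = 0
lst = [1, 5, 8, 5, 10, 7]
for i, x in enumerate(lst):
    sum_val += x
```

Let's trace through this code step by step.

Initialize: sum_val = 0
Initialize: lst = [1, 5, 8, 5, 10, 7]
Entering loop: for i, x in enumerate(lst):

After execution: sum_val = 36
36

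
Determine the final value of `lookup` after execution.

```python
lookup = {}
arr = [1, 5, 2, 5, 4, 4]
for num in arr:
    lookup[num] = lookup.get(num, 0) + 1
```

Let's trace through this code step by step.

Initialize: lookup = {}
Initialize: arr = [1, 5, 2, 5, 4, 4]
Entering loop: for num in arr:

After execution: lookup = {1: 1, 5: 2, 2: 1, 4: 2}
{1: 1, 5: 2, 2: 1, 4: 2}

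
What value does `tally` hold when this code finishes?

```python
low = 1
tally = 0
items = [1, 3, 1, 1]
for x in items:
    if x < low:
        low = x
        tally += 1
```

Let's trace through this code step by step.

Initialize: low = 1
Initialize: tally = 0
Initialize: items = [1, 3, 1, 1]
Entering loop: for x in items:

After execution: tally = 0
0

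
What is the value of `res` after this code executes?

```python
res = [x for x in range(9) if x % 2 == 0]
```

Let's trace through this code step by step.

Initialize: res = [x for x in range(9) if x % 2 == 0]

After execution: res = [0, 2, 4, 6, 8]
[0, 2, 4, 6, 8]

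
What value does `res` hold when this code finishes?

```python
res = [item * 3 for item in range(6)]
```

Let's trace through this code step by step.

Initialize: res = [item * 3 for item in range(6)]

After execution: res = [0, 3, 6, 9, 12, 15]
[0, 3, 6, 9, 12, 15]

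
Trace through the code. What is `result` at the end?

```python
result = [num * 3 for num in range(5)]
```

Let's trace through this code step by step.

Initialize: result = [num * 3 for num in range(5)]

After execution: result = [0, 3, 6, 9, 12]
[0, 3, 6, 9, 12]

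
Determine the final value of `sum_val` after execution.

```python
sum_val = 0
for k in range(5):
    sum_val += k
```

Let's trace through this code step by step.

Initialize: sum_val = 0
Entering loop: for k in range(5):

After execution: sum_val = 10
10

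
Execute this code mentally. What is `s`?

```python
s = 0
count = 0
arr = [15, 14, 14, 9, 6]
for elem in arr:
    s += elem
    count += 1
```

Let's trace through this code step by step.

Initialize: s = 0
Initialize: count = 0
Initialize: arr = [15, 14, 14, 9, 6]
Entering loop: for elem in arr:

After execution: s = 58
58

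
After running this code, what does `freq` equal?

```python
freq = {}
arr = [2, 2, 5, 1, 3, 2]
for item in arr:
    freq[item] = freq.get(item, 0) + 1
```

Let's trace through this code step by step.

Initialize: freq = {}
Initialize: arr = [2, 2, 5, 1, 3, 2]
Entering loop: for item in arr:

After execution: freq = {2: 3, 5: 1, 1: 1, 3: 1}
{2: 3, 5: 1, 1: 1, 3: 1}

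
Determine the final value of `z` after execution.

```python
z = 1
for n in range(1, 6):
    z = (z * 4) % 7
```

Let's trace through this code step by step.

Initialize: z = 1
Entering loop: for n in range(1, 6):

After execution: z = 2
2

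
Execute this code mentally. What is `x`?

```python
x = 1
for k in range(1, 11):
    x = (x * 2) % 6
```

Let's trace through this code step by step.

Initialize: x = 1
Entering loop: for k in range(1, 11):

After execution: x = 4
4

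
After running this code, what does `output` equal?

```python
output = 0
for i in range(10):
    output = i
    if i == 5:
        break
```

Let's trace through this code step by step.

Initialize: output = 0
Entering loop: for i in range(10):

After execution: output = 5
5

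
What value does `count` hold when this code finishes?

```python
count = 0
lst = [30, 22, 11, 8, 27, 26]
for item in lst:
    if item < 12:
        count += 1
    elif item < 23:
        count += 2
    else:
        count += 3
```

Let's trace through this code step by step.

Initialize: count = 0
Initialize: lst = [30, 22, 11, 8, 27, 26]
Entering loop: for item in lst:

After execution: count = 13
13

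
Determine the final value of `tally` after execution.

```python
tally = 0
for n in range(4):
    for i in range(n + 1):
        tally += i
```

Let's trace through this code step by step.

Initialize: tally = 0
Entering loop: for n in range(4):

After execution: tally = 10
10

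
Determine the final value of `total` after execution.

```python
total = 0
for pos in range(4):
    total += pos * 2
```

Let's trace through this code step by step.

Initialize: total = 0
Entering loop: for pos in range(4):

After execution: total = 12
12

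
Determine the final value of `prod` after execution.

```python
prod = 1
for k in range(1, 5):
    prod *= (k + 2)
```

Let's trace through this code step by step.

Initialize: prod = 1
Entering loop: for k in range(1, 5):

After execution: prod = 360
360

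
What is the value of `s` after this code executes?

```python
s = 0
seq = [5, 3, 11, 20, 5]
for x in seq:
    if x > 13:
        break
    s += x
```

Let's trace through this code step by step.

Initialize: s = 0
Initialize: seq = [5, 3, 11, 20, 5]
Entering loop: for x in seq:

After execution: s = 19
19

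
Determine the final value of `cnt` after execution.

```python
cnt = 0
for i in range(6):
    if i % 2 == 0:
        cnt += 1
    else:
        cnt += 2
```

Let's trace through this code step by step.

Initialize: cnt = 0
Entering loop: for i in range(6):

After execution: cnt = 9
9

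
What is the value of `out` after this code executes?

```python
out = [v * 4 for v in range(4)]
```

Let's trace through this code step by step.

Initialize: out = [v * 4 for v in range(4)]

After execution: out = [0, 4, 8, 12]
[0, 4, 8, 12]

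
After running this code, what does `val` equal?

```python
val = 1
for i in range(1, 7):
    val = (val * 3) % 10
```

Let's trace through this code step by step.

Initialize: val = 1
Entering loop: for i in range(1, 7):

After execution: val = 9
9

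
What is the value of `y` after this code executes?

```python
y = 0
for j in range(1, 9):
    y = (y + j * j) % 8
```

Let's trace through this code step by step.

Initialize: y = 0
Entering loop: for j in range(1, 9):

After execution: y = 4
4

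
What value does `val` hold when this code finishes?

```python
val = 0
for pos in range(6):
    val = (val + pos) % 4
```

Let's trace through this code step by step.

Initialize: val = 0
Entering loop: for pos in range(6):

After execution: val = 3
3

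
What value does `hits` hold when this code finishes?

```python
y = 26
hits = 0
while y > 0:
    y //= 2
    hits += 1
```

Let's trace through this code step by step.

Initialize: y = 26
Initialize: hits = 0
Entering loop: while y > 0:

After execution: hits = 5
5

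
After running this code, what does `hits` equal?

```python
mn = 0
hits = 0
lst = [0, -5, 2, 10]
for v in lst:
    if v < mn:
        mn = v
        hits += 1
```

Let's trace through this code step by step.

Initialize: mn = 0
Initialize: hits = 0
Initialize: lst = [0, -5, 2, 10]
Entering loop: for v in lst:

After execution: hits = 1
1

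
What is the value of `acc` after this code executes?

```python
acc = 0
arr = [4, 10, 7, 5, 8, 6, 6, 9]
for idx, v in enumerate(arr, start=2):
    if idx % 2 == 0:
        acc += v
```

Let's trace through this code step by step.

Initialize: acc = 0
Initialize: arr = [4, 10, 7, 5, 8, 6, 6, 9]
Entering loop: for idx, v in enumerate(arr, start=2):

After execution: acc = 25
25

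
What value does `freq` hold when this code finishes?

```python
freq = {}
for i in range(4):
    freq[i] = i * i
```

Let's trace through this code step by step.

Initialize: freq = {}
Entering loop: for i in range(4):

After execution: freq = {0: 0, 1: 1, 2: 4, 3: 9}
{0: 0, 1: 1, 2: 4, 3: 9}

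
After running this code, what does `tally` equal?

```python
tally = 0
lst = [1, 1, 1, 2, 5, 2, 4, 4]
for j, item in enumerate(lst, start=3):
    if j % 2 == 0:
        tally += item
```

Let's trace through this code step by step.

Initialize: tally = 0
Initialize: lst = [1, 1, 1, 2, 5, 2, 4, 4]
Entering loop: for j, item in enumerate(lst, start=3):

After execution: tally = 9
9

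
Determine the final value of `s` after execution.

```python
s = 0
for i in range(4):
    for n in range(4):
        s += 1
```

Let's trace through this code step by step.

Initialize: s = 0
Entering loop: for i in range(4):

After execution: s = 16
16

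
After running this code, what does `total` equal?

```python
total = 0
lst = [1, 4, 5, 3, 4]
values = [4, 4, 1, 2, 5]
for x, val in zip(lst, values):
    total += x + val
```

Let's trace through this code step by step.

Initialize: total = 0
Initialize: lst = [1, 4, 5, 3, 4]
Initialize: values = [4, 4, 1, 2, 5]
Entering loop: for x, val in zip(lst, values):

After execution: total = 33
33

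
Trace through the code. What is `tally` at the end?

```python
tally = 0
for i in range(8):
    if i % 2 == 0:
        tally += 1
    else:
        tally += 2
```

Let's trace through this code step by step.

Initialize: tally = 0
Entering loop: for i in range(8):

After execution: tally = 12
12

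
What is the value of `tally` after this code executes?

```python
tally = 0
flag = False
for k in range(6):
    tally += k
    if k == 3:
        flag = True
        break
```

Let's trace through this code step by step.

Initialize: tally = 0
Initialize: flag = False
Entering loop: for k in range(6):

After execution: tally = 6
6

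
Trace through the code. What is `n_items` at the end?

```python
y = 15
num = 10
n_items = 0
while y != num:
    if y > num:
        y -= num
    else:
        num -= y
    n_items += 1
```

Let's trace through this code step by step.

Initialize: y = 15
Initialize: num = 10
Initialize: n_items = 0
Entering loop: while y != num:

After execution: n_items = 2
2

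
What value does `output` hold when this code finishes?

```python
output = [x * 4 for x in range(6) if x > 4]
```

Let's trace through this code step by step.

Initialize: output = [x * 4 for x in range(6) if x > 4]

After execution: output = [20]
[20]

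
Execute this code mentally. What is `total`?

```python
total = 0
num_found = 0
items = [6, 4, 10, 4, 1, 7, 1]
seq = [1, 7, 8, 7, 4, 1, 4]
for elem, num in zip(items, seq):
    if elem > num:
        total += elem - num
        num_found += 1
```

Let's trace through this code step by step.

Initialize: total = 0
Initialize: num_found = 0
Initialize: items = [6, 4, 10, 4, 1, 7, 1]
Initialize: seq = [1, 7, 8, 7, 4, 1, 4]
Entering loop: for elem, num in zip(items, seq):

After execution: total = 13
13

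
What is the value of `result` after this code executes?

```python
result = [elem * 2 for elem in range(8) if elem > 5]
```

Let's trace through this code step by step.

Initialize: result = [elem * 2 for elem in range(8) if elem > 5]

After execution: result = [12, 14]
[12, 14]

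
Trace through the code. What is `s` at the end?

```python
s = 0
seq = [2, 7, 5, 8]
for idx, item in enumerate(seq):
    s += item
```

Let's trace through this code step by step.

Initialize: s = 0
Initialize: seq = [2, 7, 5, 8]
Entering loop: for idx, item in enumerate(seq):

After execution: s = 22
22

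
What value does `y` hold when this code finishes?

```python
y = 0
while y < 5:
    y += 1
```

Let's trace through this code step by step.

Initialize: y = 0
Entering loop: while y < 5:

After execution: y = 5
5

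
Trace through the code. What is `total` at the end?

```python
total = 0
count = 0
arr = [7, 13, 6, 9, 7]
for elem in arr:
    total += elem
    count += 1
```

Let's trace through this code step by step.

Initialize: total = 0
Initialize: count = 0
Initialize: arr = [7, 13, 6, 9, 7]
Entering loop: for elem in arr:

After execution: total = 42
42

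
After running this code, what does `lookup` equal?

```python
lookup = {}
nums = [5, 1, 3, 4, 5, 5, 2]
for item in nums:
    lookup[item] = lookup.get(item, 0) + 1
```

Let's trace through this code step by step.

Initialize: lookup = {}
Initialize: nums = [5, 1, 3, 4, 5, 5, 2]
Entering loop: for item in nums:

After execution: lookup = {5: 3, 1: 1, 3: 1, 4: 1, 2: 1}
{5: 3, 1: 1, 3: 1, 4: 1, 2: 1}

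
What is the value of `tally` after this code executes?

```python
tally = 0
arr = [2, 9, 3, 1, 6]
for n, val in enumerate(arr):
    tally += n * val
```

Let's trace through this code step by step.

Initialize: tally = 0
Initialize: arr = [2, 9, 3, 1, 6]
Entering loop: for n, val in enumerate(arr):

After execution: tally = 42
42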